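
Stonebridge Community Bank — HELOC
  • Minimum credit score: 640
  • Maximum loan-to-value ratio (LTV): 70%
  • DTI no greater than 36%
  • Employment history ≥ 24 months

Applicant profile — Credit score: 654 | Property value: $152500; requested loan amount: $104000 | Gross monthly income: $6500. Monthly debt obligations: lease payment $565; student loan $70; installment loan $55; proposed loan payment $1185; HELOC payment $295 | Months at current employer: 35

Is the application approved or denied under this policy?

Approved

Credit score 654 ≥ 640 (meets)
LTV: 104,000 ÷ 152,500 = 68.2%, within 70% cap
Total monthly debts = (565 + 70 + 55 + 1,185 + 295) = 2,170. Debt-to-income = 2,170/6,500 = 33.4% — meets 36% limit
Employment 35 ≥ 24 months
All criteria satisfied.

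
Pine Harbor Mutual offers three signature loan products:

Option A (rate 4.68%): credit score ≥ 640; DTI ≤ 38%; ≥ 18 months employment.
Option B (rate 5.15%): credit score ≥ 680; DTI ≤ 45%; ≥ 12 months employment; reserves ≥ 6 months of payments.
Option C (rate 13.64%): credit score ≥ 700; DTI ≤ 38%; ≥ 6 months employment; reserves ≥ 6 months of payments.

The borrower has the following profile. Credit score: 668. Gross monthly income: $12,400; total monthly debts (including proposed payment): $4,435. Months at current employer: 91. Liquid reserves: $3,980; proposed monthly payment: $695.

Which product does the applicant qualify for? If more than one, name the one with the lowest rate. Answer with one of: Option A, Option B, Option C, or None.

Option A

DTI = 4,435/12,400 = 35.8%.
Reserves = 3,980/695 = 5.7 months.
Option A: score 668 ≥ 640; DTI 35.8% ≤ 38%; employment 91 ≥ 18 mo → qualifies.
Option B: score 668 < 680; DTI 35.8% ≤ 45%; employment 91 ≥ 12 mo; reserves 5.7 < 6 mo → does not qualify.
Option C: score 668 < 700; DTI 35.8% ≤ 38%; employment 91 ≥ 6 mo; reserves 5.7 < 6 mo → does not qualify.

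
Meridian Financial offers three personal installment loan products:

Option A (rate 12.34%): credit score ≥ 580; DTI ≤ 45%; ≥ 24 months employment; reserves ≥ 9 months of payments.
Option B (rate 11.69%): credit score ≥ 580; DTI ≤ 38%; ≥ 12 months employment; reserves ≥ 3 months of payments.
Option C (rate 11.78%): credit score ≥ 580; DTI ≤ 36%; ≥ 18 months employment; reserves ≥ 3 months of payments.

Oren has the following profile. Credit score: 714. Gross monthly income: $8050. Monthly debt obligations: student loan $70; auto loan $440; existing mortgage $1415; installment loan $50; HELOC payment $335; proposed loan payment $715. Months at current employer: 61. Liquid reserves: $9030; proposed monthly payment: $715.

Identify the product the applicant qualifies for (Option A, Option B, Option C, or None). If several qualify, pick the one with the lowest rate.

Option B

Total debts = (70 + 440 + 1,415 + 50 + 335 + 715) = 3,025; DTI = 3,025/8,050 = 37.6%.
Reserves = 9,030/715 = 12.6 months.
Option A: score 714 ≥ 580; DTI 37.6% ≤ 45%; employment 61 ≥ 24 mo; reserves 12.6 ≥ 9 mo → qualifies.
Option B: score 714 ≥ 580; DTI 37.6% ≤ 38%; employment 61 ≥ 12 mo; reserves 12.6 ≥ 3 mo → qualifies.
Option C: score 714 ≥ 580; DTI 37.6% > 36%; employment 61 ≥ 18 mo; reserves 12.6 ≥ 3 mo → does not qualify.
Qualifying: Option A, Option B. Lowest rate is 11.69% → Option B.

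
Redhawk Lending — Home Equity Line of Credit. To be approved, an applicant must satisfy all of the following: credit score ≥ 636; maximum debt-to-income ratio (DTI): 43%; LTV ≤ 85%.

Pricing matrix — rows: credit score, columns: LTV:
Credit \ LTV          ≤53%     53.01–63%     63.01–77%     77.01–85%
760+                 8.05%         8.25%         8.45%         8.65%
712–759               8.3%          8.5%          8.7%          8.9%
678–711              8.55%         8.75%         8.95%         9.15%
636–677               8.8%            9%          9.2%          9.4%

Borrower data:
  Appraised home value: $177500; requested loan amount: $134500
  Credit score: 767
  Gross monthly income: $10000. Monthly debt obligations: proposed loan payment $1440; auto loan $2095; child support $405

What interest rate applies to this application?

Credit score 767 ≥ 636; Total monthly debts = (1,440 + 2,095 + 405) = 3,940. Debt-to-income = 3,940/10,000 = 39.4% — meets 43% limit
LTV: 134,500 ÷ 177,500 = 75.8%, within 85% cap
Credit 767 → row 760+; LTV 75.8% → column 63.01–77%. Grid cell → 8.45%.

8.45%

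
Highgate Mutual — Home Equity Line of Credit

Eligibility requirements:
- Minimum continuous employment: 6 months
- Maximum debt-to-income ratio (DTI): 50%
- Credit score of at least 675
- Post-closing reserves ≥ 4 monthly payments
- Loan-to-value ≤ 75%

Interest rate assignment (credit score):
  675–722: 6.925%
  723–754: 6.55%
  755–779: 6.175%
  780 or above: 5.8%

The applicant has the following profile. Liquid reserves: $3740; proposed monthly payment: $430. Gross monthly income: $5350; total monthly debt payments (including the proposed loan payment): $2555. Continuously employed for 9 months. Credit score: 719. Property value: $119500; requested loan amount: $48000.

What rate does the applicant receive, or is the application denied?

Credit score 719 ≥ 675 (meets minimum)
DTI = 2,555/5,350 = 47.8% ≤ 50%
Liquid reserves cover 3,740/430 = 8.7 months — ≥ 4 required
LTV: 48,000 ÷ 119,500 = 40.2%, within 75% cap
Employment 9 ≥ 6 months
All requirements met. Score 719 falls in the 675–722 tier → 6.925%.

Approved at 6.925%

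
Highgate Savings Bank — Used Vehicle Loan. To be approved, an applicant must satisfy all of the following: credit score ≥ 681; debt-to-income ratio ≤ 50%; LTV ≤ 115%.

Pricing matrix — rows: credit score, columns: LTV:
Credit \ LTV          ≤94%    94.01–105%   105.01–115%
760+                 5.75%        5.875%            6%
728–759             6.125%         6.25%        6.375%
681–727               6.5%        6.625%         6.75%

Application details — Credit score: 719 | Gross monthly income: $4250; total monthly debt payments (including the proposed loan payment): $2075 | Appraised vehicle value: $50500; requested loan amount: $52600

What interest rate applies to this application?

Credit score 719 ≥ 681; DTI: 2,075 ÷ 4,250 = 48.8%, within the 50% cap
Loan-to-value = 52,600/50,500 = 104.2% — pass (115% max)
Row: 719 falls in 681–727. Column: 104.2% falls in 94.01–105%. Rate = 6.625%.

6.625%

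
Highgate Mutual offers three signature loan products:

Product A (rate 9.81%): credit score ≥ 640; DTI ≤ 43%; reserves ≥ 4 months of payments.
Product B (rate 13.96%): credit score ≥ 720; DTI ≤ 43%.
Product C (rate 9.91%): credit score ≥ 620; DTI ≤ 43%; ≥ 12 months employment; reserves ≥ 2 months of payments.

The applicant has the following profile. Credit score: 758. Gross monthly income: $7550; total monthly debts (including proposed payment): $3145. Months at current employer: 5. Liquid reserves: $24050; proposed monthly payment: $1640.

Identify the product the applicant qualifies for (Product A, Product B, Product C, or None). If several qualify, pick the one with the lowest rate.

DTI = 3,145/7,550 = 41.7%.
Reserves = 24,050/1,640 = 14.7 months.
Product A: score 758 ≥ 640; DTI 41.7% ≤ 43%; reserves 14.7 ≥ 4 mo → qualifies.
Product B: score 758 ≥ 720; DTI 41.7% ≤ 43% → qualifies.
Product C: score 758 ≥ 620; DTI 41.7% ≤ 43%; employment 5 < 12 mo; reserves 14.7 ≥ 2 mo → does not qualify.
Qualifying: Product A, Product B. Lowest rate is 9.81% → Product A.

Product A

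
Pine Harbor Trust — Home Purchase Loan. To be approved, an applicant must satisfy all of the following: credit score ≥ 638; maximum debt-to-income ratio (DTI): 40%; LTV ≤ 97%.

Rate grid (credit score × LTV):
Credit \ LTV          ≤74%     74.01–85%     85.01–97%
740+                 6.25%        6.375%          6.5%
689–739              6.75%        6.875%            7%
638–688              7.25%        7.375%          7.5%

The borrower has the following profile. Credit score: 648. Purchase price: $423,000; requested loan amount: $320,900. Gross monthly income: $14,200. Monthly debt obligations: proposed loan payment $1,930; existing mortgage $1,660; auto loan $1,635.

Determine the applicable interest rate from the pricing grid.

7.375%

Credit score 648 ≥ 638; Total monthly debts = (1,930 + 1,660 + 1,635) = 5,225. DTI = 5,225/14,200 = 36.8% ≤ 40%
LTV: 320,900 ÷ 423,000 = 75.9%, within 97% cap
Score 648 is in the 638–688 band; LTV 75.9% is in the 74.01–85% band → 7.375%.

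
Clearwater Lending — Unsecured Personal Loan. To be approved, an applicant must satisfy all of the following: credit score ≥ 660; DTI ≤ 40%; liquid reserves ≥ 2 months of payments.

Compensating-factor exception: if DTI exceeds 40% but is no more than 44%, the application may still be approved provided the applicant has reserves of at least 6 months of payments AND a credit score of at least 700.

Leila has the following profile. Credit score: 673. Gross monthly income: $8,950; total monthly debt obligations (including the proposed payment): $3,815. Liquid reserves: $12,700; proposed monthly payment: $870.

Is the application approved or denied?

Denied

Credit score 673 ≥ 660 (meets base)
DTI: 3,815 ÷ 8,950 = 42.6%, over the 40% base limit.
Reserves = 12,700/870 = 14.6 months ≥ 2
DTI 42.6% is within the 40%–44% exception band; checking compensating factors.
Reserves 14.6 ≥ 6 months; credit score 673 < 700.
Override conditions not both satisfied; exception does not apply.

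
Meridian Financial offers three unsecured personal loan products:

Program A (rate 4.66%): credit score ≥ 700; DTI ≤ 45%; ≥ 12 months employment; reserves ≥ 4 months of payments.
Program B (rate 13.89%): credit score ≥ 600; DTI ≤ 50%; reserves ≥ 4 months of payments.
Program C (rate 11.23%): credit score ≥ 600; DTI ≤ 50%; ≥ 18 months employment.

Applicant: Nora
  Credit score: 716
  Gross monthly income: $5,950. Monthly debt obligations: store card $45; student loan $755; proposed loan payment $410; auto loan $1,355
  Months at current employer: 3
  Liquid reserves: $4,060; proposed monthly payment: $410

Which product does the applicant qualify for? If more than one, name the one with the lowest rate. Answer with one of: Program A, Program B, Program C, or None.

Program B

Total debts = (45 + 755 + 410 + 1,355) = 2,565; DTI = 2,565/5,950 = 43.1%.
Reserves = 4,060/410 = 9.9 months.
Program A: score 716 ≥ 700; DTI 43.1% ≤ 45%; employment 3 < 12 mo; reserves 9.9 ≥ 4 mo → does not qualify.
Program B: score 716 ≥ 600; DTI 43.1% ≤ 50%; reserves 9.9 ≥ 4 mo → qualifies.
Program C: score 716 ≥ 600; DTI 43.1% ≤ 50%; employment 3 < 18 mo → does not qualify.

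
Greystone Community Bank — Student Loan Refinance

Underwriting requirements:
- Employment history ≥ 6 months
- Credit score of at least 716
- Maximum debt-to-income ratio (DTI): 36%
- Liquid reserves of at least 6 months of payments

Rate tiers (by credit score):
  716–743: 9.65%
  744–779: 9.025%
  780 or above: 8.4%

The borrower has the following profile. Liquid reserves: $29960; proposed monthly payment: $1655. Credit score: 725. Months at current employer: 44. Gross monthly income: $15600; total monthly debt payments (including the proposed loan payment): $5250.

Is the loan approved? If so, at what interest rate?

Credit score 725 ≥ 716 (meets minimum)
DTI: 5,250 ÷ 15,600 = 33.7%, within the 36% cap
Reserves: 29,960 ÷ 1,655 = 18.1 months (meets 6-month minimum)
Employment 44 ≥ 6 months
All requirements met. Score 725 falls in the 716–743 tier → 9.65%.

Approved at 9.65%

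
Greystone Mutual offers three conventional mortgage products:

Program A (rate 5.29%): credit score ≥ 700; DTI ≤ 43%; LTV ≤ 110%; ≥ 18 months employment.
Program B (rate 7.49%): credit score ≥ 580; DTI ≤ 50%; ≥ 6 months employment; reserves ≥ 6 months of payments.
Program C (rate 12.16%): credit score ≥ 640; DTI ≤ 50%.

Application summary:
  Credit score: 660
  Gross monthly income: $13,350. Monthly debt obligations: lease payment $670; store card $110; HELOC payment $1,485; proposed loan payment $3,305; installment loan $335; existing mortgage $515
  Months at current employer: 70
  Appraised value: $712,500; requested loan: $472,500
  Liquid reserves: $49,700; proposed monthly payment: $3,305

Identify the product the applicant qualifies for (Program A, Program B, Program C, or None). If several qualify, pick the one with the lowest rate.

Program B

Total debts = (670 + 110 + 1,485 + 3,305 + 335 + 515) = 6,420; DTI = 6,420/13,350 = 48.1%.
LTV = 472,500/712,500 = 66.3%.
Reserves = 49,700/3,305 = 15.0 months.
Program A: score 660 < 700; DTI 48.1% > 43%; LTV 66.3% ≤ 110%; employment 70 ≥ 18 mo → does not qualify.
Program B: score 660 ≥ 580; DTI 48.1% ≤ 50%; employment 70 ≥ 6 mo; reserves 15.0 ≥ 6 mo → qualifies.
Program C: score 660 ≥ 640; DTI 48.1% ≤ 50% → qualifies.
Qualifying: Program B, Program C. Lowest rate is 7.49% → Program B.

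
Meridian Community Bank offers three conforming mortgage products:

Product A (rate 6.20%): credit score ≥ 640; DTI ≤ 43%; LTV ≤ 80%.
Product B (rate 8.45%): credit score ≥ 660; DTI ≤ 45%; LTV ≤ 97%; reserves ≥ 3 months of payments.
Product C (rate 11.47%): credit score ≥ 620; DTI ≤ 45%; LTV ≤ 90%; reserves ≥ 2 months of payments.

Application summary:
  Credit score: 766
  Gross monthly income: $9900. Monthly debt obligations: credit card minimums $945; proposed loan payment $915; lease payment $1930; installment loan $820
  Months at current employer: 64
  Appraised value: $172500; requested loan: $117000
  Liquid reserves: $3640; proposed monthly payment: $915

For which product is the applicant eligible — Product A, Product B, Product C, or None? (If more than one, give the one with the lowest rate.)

None

Total debts = (945 + 915 + 1,930 + 820) = 4,610; DTI = 4,610/9,900 = 46.6%.
LTV = 117,000/172,500 = 67.8%.
Reserves = 3,640/915 = 4.0 months.
Product A: score 766 ≥ 640; DTI 46.6% > 43%; LTV 67.8% ≤ 80% → does not qualify.
Product B: score 766 ≥ 660; DTI 46.6% > 45%; LTV 67.8% ≤ 97%; reserves 4.0 ≥ 3 mo → does not qualify.
Product C: score 766 ≥ 620; DTI 46.6% > 45%; LTV 67.8% ≤ 90%; reserves 4.0 ≥ 2 mo → does not qualify.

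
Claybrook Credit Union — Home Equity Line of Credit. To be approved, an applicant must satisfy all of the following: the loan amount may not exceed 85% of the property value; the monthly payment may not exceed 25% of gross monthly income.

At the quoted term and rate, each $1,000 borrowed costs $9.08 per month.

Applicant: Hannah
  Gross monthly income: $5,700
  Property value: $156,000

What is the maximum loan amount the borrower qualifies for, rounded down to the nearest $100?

Payment cap: 25% × $5,700 = $1,425/month.
At $9.08 per $1,000, that supports 1,425/9.08 × 1,000 ≈ $156,938 → $156,900.
LTV cap: 85% × $156,000 = $132,600 → $132,600.
Binding constraint: loan-to-value.

$132,600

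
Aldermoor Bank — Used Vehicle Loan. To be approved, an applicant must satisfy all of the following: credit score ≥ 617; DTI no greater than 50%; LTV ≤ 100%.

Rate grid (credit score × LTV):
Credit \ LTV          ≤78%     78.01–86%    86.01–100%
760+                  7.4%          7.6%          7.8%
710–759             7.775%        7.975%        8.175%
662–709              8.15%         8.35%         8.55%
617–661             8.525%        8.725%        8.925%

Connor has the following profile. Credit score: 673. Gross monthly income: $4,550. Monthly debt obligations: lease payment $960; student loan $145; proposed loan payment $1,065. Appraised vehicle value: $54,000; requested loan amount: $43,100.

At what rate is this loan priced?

Credit score 673 ≥ 617; Total monthly debts = (960 + 145 + 1,065) = 2,170. DTI: 2,170 ÷ 4,550 = 47.7%, within the 50% cap
LTV = 43,100/54,000 = 79.8% ≤ 100%
Score 673 is in the 662–709 band; LTV 79.8% is in the 78.01–86% band → 8.35%.

8.35%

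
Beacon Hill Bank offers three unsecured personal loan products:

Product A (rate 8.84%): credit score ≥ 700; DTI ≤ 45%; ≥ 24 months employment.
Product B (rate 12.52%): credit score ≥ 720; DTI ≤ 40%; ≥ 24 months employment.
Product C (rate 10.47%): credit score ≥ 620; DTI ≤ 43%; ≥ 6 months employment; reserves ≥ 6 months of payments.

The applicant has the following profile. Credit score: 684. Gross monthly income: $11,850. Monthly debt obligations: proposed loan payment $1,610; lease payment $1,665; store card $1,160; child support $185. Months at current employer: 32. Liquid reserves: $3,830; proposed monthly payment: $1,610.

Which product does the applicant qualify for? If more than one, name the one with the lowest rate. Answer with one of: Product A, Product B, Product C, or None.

None

Total debts = (1,610 + 1,665 + 1,160 + 185) = 4,620; DTI = 4,620/11,850 = 39%.
Reserves = 3,830/1,610 = 2.4 months.
Product A: score 684 < 700; DTI 39% ≤ 45%; employment 32 ≥ 24 mo → does not qualify.
Product B: score 684 < 720; DTI 39% ≤ 40%; employment 32 ≥ 24 mo → does not qualify.
Product C: score 684 ≥ 620; DTI 39% ≤ 43%; employment 32 ≥ 6 mo; reserves 2.4 < 6 mo → does not qualify.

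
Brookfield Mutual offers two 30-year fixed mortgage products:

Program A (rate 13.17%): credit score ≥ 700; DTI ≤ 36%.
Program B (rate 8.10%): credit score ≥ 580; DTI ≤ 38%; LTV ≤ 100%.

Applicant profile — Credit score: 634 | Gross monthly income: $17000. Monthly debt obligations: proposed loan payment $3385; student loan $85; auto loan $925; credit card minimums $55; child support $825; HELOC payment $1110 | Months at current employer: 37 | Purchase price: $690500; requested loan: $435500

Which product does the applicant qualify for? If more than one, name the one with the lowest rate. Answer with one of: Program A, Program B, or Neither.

Total debts = (3,385 + 85 + 925 + 55 + 825 + 1,110) = 6,385; DTI = 6,385/17,000 = 37.6%.
LTV = 435,500/690,500 = 63.1%.
Program A: score 634 < 700; DTI 37.6% > 36% → does not qualify.
Program B: score 634 ≥ 580; DTI 37.6% ≤ 38%; LTV 63.1% ≤ 100% → qualifies.

Program B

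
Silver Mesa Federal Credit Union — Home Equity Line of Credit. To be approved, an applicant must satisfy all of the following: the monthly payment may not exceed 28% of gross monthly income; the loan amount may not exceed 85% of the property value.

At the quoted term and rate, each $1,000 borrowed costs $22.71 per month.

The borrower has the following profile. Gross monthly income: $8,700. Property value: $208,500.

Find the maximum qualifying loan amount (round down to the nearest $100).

Payment cap: 28% × $8,700 = $2,436/month.
At $22.71 per $1,000, that supports 2,436/22.71 × 1,000 ≈ $107,265 → $107,200.
LTV cap: 85% × $208,500 = $177,225 → $177,200.
Binding constraint: payment-to-income.

$107,200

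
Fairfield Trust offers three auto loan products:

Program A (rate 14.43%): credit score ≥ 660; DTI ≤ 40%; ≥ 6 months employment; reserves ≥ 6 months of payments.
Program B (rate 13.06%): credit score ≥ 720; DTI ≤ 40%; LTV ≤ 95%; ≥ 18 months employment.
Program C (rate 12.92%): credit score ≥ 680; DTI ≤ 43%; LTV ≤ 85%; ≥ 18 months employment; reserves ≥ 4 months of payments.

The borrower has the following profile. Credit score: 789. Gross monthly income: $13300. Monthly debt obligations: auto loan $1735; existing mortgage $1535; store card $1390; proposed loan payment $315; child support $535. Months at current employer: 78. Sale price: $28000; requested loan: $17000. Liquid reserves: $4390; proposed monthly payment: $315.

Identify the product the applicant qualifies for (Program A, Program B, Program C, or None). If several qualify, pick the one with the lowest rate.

Total debts = (1,735 + 1,535 + 1,390 + 315 + 535) = 5,510; DTI = 5,510/13,300 = 41.4%.
LTV = 17,000/28,000 = 60.7%.
Reserves = 4,390/315 = 13.9 months.
Program A: score 789 ≥ 660; DTI 41.4% > 40%; employment 78 ≥ 6 mo; reserves 13.9 ≥ 6 mo → does not qualify.
Program B: score 789 ≥ 720; DTI 41.4% > 40%; LTV 60.7% ≤ 95%; employment 78 ≥ 18 mo → does not qualify.
Program C: score 789 ≥ 680; DTI 41.4% ≤ 43%; LTV 60.7% ≤ 85%; employment 78 ≥ 18 mo; reserves 13.9 ≥ 4 mo → qualifies.

Program C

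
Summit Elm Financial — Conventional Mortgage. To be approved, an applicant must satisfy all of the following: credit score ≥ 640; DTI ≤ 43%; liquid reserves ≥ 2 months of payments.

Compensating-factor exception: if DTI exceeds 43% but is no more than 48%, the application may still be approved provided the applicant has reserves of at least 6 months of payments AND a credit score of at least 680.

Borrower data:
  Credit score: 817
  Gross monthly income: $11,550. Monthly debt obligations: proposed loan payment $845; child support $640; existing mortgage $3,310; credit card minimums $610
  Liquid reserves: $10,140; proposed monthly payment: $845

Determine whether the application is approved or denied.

Credit score 817 ≥ 640 (meets base)
Total debts = (845 + 640 + 3,310 + 610) = 5,405. DTI = 5,405/11,550 = 46.8% > 43% — standard DTI limit exceeded.
Reserves = 10,140/845 = 12.0 months ≥ 2
46.8% falls in the override range (43%–48%), so the compensating-factor test applies.
Reserves 12.0 ≥ 6 months; credit score 817 ≥ 680.
Both override conditions satisfied; DTI exception granted.

Approved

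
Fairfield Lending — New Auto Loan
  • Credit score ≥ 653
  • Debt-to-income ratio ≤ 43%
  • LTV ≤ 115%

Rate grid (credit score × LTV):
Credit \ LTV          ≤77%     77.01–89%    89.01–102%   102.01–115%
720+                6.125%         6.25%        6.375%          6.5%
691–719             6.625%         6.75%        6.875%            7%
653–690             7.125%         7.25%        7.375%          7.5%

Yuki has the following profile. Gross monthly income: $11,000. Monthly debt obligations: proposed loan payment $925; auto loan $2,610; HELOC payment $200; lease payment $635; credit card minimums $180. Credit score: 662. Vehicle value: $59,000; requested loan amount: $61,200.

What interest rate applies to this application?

Credit score 662 ≥ 653; Total monthly debts = (925 + 2,610 + 200 + 635 + 180) = 4,550. Debt-to-income = 4,550/11,000 = 41.4% — meets 43% limit
Loan-to-value = 61,200/59,000 = 103.7% — pass (115% max)
Row: 662 falls in 653–690. Column: 103.7% falls in 102.01–115%. Rate = 7.5%.

7.5%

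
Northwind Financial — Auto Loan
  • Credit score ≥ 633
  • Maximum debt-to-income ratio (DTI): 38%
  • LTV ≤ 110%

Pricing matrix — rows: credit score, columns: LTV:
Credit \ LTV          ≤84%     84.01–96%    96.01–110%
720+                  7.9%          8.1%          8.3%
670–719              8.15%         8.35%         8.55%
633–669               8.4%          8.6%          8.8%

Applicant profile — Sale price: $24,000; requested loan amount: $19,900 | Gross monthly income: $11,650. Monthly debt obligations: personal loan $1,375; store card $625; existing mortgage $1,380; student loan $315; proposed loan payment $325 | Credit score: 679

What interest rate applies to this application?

8.15%

Credit score 679 ≥ 633; Total monthly debts = (1,375 + 625 + 1,380 + 315 + 325) = 4,020. Debt-to-income = 4,020/11,650 = 34.5% — meets 38% limit
LTV = 19,900/24,000 = 82.9% ≤ 110%
Row: 679 falls in 670–719. Column: 82.9% falls in ≤84%. Rate = 8.15%.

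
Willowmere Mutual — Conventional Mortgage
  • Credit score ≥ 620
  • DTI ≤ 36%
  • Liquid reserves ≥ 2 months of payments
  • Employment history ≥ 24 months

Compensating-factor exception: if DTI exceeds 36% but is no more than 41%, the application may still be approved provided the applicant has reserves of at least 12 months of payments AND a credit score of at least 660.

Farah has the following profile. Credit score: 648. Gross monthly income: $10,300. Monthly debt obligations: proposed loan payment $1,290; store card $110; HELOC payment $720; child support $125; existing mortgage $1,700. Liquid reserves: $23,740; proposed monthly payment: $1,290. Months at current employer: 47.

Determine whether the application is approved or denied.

Denied

Credit score 648 ≥ 620 (meets base)
Total debts = (1,290 + 110 + 720 + 125 + 1,700) = 3,945. DTI: 3,945 ÷ 10,300 = 38.3%, over the 36% base limit.
Liquid reserves cover 23,740/1,290 = 18.4 months — ≥ 2 required
Employment 47 ≥ 24 months
DTI 38.3% is within the 36%–41% exception band; checking compensating factors.
Override check — reserves: 18.4 mo (ok); score: 648 (below 660).
Override conditions not both satisfied; exception does not apply.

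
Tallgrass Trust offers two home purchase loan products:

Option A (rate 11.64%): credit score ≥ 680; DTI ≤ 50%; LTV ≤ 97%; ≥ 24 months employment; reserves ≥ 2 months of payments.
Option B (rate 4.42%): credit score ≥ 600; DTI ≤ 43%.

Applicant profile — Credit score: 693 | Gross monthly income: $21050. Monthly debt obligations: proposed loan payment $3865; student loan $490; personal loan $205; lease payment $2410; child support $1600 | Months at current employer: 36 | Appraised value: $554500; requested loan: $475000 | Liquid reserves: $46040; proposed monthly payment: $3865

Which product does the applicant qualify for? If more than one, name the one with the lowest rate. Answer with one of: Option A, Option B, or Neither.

Total debts = (3,865 + 490 + 205 + 2,410 + 1,600) = 8,570; DTI = 8,570/21,050 = 40.7%.
LTV = 475,000/554,500 = 85.7%.
Reserves = 46,040/3,865 = 11.9 months.
Option A: score 693 ≥ 680; DTI 40.7% ≤ 50%; LTV 85.7% ≤ 97%; employment 36 ≥ 24 mo; reserves 11.9 ≥ 2 mo → qualifies.
Option B: score 693 ≥ 600; DTI 40.7% ≤ 43% → qualifies.
Qualifying: Option A, Option B. Lowest rate is 4.42% → Option B.

Option B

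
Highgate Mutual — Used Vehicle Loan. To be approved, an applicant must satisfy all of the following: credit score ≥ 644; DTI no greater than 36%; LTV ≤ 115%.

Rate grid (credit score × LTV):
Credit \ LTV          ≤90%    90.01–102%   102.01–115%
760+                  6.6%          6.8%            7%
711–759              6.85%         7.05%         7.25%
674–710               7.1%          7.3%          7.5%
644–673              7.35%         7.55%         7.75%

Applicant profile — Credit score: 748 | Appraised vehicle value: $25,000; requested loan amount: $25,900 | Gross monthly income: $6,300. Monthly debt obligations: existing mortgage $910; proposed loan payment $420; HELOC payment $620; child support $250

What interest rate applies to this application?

Credit score 748 ≥ 644; Total monthly debts = (910 + 420 + 620 + 250) = 2,200. Debt-to-income = 2,200/6,300 = 34.9% — meets 36% limit
Loan-to-value = 25,900/25,000 = 103.6% — pass (115% max)
Score 748 is in the 711–759 band; LTV 103.6% is in the 102.01–115% band → 7.25%.

7.25%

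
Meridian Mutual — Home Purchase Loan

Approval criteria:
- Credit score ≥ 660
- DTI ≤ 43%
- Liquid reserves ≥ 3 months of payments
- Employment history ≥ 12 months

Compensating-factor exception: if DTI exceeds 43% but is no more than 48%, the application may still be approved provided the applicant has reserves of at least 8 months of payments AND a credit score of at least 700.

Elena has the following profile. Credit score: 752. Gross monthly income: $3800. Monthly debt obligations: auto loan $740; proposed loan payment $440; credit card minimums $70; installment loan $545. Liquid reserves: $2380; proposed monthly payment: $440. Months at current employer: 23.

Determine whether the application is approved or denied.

Denied

Credit score 752 ≥ 660 (meets base)
Total debts = (740 + 440 + 70 + 545) = 1,795. DTI: 1,795 ÷ 3,800 = 47.2%, over the 43% base limit.
Liquid reserves cover 2,380/440 = 5.4 months — ≥ 3 required
Employment 23 ≥ 12 months
DTI 47.2% is within the 43%–48% exception band; checking compensating factors.
Reserves 5.4 < 8 months; credit score 752 ≥ 700.
Compensating-factor requirement not fully met.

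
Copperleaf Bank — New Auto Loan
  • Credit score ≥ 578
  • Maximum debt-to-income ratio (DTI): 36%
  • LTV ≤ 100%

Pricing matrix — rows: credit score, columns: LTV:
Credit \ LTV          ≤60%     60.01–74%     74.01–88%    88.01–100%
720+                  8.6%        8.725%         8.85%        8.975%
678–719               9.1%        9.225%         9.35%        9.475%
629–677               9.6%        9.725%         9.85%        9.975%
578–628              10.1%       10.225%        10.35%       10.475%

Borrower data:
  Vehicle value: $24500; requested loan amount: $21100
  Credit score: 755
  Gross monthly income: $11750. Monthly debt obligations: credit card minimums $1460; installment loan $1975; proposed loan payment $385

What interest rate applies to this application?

Credit score 755 ≥ 578; Total monthly debts = (1,460 + 1,975 + 385) = 3,820. DTI: 3,820 ÷ 11,750 = 32.5%, within the 36% cap
LTV: 21,100 ÷ 24,500 = 86.1%, within 100% cap
Credit 755 → row 720+; LTV 86.1% → column 74.01–88%. Grid cell → 8.85%.

8.85%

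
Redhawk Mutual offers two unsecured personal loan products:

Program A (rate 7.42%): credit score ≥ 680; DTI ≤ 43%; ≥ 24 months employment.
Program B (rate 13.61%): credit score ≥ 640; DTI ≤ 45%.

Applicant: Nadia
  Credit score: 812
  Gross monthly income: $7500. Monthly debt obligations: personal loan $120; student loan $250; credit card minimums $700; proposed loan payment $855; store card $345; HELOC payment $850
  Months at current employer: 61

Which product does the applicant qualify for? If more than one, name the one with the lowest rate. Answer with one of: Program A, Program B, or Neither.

Total debts = (120 + 250 + 700 + 855 + 345 + 850) = 3,120; DTI = 3,120/7,500 = 41.6%.
Program A: score 812 ≥ 680; DTI 41.6% ≤ 43%; employment 61 ≥ 24 mo → qualifies.
Program B: score 812 ≥ 640; DTI 41.6% ≤ 45% → qualifies.
Qualifying: Program A, Program B. Lowest rate is 7.42% → Program A.

Program A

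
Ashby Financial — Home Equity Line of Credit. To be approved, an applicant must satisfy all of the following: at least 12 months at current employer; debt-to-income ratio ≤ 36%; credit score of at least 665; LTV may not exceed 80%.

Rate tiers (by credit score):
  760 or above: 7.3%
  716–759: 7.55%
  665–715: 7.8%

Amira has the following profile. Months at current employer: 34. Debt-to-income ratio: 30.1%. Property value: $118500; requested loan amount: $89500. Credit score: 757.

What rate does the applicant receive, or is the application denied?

Approved at 7.55%

Credit score 757 ≥ 665 (meets minimum)
Employment 34 ≥ 12 months
LTV: 89,500 ÷ 118,500 = 75.5%, within 80% cap
DTI 30.1% is within the 36% limit
All requirements met. Score 757 falls in the 716–759 tier → 7.55%.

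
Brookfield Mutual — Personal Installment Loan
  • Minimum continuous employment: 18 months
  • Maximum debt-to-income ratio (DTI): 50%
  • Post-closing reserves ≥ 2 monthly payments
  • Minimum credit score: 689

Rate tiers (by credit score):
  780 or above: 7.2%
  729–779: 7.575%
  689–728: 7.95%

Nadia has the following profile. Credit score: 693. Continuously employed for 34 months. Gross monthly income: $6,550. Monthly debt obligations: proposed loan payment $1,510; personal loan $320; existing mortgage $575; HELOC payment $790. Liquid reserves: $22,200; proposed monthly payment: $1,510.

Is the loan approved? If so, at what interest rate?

Approved at 7.95%

Credit score 693 ≥ 689 (meets minimum)
Reserves = 22,200/1,510 = 14.7 months ≥ 2
Total monthly debts = (1,510 + 320 + 575 + 790) = 3,195. DTI = 3,195/6,550 = 48.8% ≤ 50%
Employment 34 ≥ 18 months
All requirements met. Score 693 falls in the 689–728 tier → 7.95%.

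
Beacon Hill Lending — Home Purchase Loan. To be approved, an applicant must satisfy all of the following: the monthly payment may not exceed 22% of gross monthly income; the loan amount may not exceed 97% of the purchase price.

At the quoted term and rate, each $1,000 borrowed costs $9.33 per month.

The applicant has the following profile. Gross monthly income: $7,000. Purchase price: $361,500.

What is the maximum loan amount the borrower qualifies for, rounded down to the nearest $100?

$165,000

Payment cap: 22% × $7,000 = $1,540/month.
At $9.33 per $1,000, that supports 1,540/9.33 × 1,000 ≈ $165,058 → $165,000.
LTV cap: 97% × $361,500 = $350,655 → $350,600.
Binding constraint: payment-to-income.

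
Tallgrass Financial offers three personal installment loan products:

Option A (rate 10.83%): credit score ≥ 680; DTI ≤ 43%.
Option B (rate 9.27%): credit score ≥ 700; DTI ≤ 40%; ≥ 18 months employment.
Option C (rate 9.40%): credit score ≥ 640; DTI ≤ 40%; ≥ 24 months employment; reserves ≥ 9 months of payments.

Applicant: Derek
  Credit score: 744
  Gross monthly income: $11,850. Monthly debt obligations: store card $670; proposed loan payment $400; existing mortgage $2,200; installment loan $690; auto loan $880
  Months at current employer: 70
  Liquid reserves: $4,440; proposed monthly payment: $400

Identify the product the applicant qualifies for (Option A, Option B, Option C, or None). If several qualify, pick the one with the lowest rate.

Option A

Total debts = (670 + 400 + 2,200 + 690 + 880) = 4,840; DTI = 4,840/11,850 = 40.8%.
Reserves = 4,440/400 = 11.1 months.
Option A: score 744 ≥ 680; DTI 40.8% ≤ 43% → qualifies.
Option B: score 744 ≥ 700; DTI 40.8% > 40%; employment 70 ≥ 18 mo → does not qualify.
Option C: score 744 ≥ 640; DTI 40.8% > 40%; employment 70 ≥ 24 mo; reserves 11.1 ≥ 9 mo → does not qualify.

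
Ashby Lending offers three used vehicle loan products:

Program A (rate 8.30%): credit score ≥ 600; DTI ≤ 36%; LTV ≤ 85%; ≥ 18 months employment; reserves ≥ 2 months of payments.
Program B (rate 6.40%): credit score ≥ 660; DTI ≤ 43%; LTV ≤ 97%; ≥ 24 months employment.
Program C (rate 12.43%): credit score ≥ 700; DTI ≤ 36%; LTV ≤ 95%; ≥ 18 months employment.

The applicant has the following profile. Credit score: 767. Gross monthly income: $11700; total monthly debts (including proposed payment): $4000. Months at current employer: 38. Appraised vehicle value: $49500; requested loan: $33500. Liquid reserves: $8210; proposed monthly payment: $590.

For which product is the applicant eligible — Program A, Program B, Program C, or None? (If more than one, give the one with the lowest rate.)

Program B

DTI = 4,000/11,700 = 34.2%.
LTV = 33,500/49,500 = 67.7%.
Reserves = 8,210/590 = 13.9 months.
Program A: score 767 ≥ 600; DTI 34.2% ≤ 36%; LTV 67.7% ≤ 85%; employment 38 ≥ 18 mo; reserves 13.9 ≥ 2 mo → qualifies.
Program B: score 767 ≥ 660; DTI 34.2% ≤ 43%; LTV 67.7% ≤ 97%; employment 38 ≥ 24 mo → qualifies.
Program C: score 767 ≥ 700; DTI 34.2% ≤ 36%; LTV 67.7% ≤ 95%; employment 38 ≥ 18 mo → qualifies.
Qualifying: Program A, Program B, Program C. Lowest rate is 6.40% → Program B.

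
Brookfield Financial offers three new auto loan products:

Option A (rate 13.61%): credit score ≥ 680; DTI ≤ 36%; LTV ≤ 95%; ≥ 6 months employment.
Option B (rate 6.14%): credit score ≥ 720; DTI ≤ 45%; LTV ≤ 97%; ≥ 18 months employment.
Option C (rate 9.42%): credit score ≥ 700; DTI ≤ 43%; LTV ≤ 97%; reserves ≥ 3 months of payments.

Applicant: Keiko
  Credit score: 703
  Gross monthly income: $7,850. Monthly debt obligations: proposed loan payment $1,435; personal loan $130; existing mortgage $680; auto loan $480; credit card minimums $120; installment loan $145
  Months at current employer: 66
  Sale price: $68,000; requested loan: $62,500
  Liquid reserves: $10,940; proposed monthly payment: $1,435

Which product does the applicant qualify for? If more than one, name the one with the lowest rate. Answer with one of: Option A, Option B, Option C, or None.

Option C

Total debts = (1,435 + 130 + 680 + 480 + 120 + 145) = 2,990; DTI = 2,990/7,850 = 38.1%.
LTV = 62,500/68,000 = 91.9%.
Reserves = 10,940/1,435 = 7.6 months.
Option A: score 703 ≥ 680; DTI 38.1% > 36%; LTV 91.9% ≤ 95%; employment 66 ≥ 6 mo → does not qualify.
Option B: score 703 < 720; DTI 38.1% ≤ 45%; LTV 91.9% ≤ 97%; employment 66 ≥ 18 mo → does not qualify.
Option C: score 703 ≥ 700; DTI 38.1% ≤ 43%; LTV 91.9% ≤ 97%; reserves 7.6 ≥ 3 mo → qualifies.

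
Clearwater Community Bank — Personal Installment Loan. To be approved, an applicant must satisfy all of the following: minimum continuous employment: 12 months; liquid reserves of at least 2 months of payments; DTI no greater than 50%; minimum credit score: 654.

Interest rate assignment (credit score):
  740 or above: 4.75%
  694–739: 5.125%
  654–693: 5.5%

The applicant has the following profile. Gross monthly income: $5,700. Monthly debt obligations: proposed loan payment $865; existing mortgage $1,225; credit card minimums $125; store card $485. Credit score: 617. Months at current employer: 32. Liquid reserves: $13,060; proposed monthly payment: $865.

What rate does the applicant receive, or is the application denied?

Credit score 617 < 654 (below minimum)
Employment 32 ≥ 12 months
Total monthly debts = (865 + 1,225 + 125 + 485) = 2,700. DTI: 2,700 ÷ 5,700 = 47.4%, within the 50% cap
Reserves = 13,060/865 = 15.1 months ≥ 2
Not all requirements met → denied.

Denied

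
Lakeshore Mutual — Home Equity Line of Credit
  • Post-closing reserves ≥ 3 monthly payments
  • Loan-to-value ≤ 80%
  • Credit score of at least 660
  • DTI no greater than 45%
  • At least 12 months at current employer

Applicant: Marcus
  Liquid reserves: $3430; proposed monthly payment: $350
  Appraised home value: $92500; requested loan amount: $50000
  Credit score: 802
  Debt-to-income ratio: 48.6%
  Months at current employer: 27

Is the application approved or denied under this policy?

Denied

Reserves = 3,430/350 = 9.8 months ≥ 3
LTV = 50,000/92,500 = 54.1% ≤ 80%
Credit score 802 ≥ 660 (meets)
Debt-to-income 48.6% vs 45% cap — fail
Employment 27 ≥ 12 months
Fails on DTI.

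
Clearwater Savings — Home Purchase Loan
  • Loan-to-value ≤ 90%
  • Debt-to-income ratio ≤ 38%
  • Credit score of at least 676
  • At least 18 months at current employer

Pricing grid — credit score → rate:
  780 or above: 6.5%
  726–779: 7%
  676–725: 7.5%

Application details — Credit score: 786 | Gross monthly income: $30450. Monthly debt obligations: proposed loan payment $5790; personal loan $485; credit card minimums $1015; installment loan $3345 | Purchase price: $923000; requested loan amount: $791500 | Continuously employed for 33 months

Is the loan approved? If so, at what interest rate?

Approved at 6.5%

Credit score 786 ≥ 676 (meets minimum)
Total monthly debts = (5,790 + 485 + 1,015 + 3,345) = 10,635. Debt-to-income = 10,635/30,450 = 34.9% — meets 38% limit
LTV = 791,500/923,000 = 85.8% ≤ 90%
Employment 33 ≥ 18 months
All requirements met. Score 786 falls in the 780 or above tier → 6.5%.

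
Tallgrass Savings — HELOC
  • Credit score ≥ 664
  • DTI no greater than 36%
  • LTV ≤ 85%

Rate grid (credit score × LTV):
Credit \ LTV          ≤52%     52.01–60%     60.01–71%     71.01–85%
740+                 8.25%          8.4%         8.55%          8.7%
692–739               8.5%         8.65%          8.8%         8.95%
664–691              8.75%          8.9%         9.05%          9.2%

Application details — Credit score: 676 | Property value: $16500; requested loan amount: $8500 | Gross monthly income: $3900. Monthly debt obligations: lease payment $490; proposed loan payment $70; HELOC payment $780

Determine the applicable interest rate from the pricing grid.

Credit score 676 ≥ 664; Total monthly debts = (490 + 70 + 780) = 1,340. DTI: 1,340 ÷ 3,900 = 34.4%, within the 36% cap
LTV = 8,500/16,500 = 51.5% ≤ 85%
Credit 676 → row 664–691; LTV 51.5% → column ≤52%. Grid cell → 8.75%.

8.75%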